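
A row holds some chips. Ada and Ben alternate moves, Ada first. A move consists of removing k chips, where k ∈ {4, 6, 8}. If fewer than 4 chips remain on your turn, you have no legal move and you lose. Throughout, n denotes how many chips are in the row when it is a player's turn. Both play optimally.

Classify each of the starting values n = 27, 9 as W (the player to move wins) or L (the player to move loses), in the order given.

Classify positions by backward induction: terminal positions (no move available) are L. From any other position, the mover wins iff some move reaches an L.
n=0: no move → L
n=1: no move → L
n=2: no move → L
n=3: no move → L
n=4: reaches L-position 0 → W
n=5: reaches L-position 1 → W
n=6: reaches L-position 2 → W
n=7: reaches L-position 3 → W
n=8: reaches L-position 2 → W
n=9: reaches L-position 3 → W
n=10: reaches L-position 2 → W
n=11: reaches L-position 3 → W
n=12: only reaches 8(W), 6(W), 4(W), all W → L
n=13: only reaches 9(W), 7(W), 5(W), all W → L
n=14: only reaches 10(W), 8(W), 6(W), all W → L
n=15: only reaches 11(W), 9(W), 7(W), all W → L
n=16: reaches L-position 12 → W
n=17: reaches L-position 13 → W
n=18: reaches L-position 14 → W
n=19: reaches L-position 15 → W
n=20: reaches L-position 14 → W
n=21: reaches L-position 15 → W
n=22: reaches L-position 14 → W
n=23: reaches L-position 15 → W
n=24: only reaches 20(W), 18(W), 16(W), all W → L
n=25: only reaches 21(W), 19(W), 17(W), all W → L
n=26: only reaches 22(W), 20(W), 18(W), all W → L
n=27: only reaches 23(W), 21(W), 19(W), all W → L

27: L, 9: W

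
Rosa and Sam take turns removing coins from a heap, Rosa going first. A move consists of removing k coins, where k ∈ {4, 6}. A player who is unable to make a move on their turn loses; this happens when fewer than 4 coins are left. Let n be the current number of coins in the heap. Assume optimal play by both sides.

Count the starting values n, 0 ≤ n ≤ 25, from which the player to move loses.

12

Classify positions by backward induction: terminal positions (no move available) are L. From any other position, the mover wins iff some move reaches an L.
n=0: no move → L
n=1: no move → L
n=2: no move → L
n=3: no move → L
n=4: W (go to 0, an L position)
n=5: W (go to 1, an L position)
n=6: W (go to 2, an L position)
n=7: W (go to 3, an L position)
n=8: W (go to 2, an L position)
n=9: W (go to 3, an L position)
n=10: L (options 6(W), 4(W) are all W)
n=11: L (options 7(W), 5(W) are all W)
n=12: L (options 8(W), 6(W) are all W)
n=13: L (options 9(W), 7(W) are all W)
n=14: W (go to 10, an L position)
n=15: W (go to 11, an L position)
n=16: W (go to 12, an L position)
n=17: W (go to 13, an L position)
n=18: W (go to 12, an L position)
n=19: W (go to 13, an L position)
n=20: L (options 16(W), 14(W) are all W)
n=21: L (options 17(W), 15(W) are all W)
n=22: L (options 18(W), 16(W) are all W)
n=23: L (options 19(W), 17(W) are all W)
n=24: W (go to 20, an L position)
n=25: W (go to 21, an L position)
L entries with 0 ≤ n ≤ 25: n = 0, 1, 2, 3, 10, 11, 12, 13, 20, 21, 22, 23; that makes 12.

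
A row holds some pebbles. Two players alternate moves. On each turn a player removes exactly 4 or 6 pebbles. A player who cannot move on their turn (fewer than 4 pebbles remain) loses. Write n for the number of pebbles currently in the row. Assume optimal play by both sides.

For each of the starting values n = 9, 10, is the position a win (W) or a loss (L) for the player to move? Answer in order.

9: W, 10: L

Work bottom-up. With no move the player to move loses. Otherwise the position is W if at least one move leads to an L position for the opponent, and L if every move leads to a W.
n=0: no move → L
n=1: no move → L
n=2: no move → L
n=3: no move → L
n=4: W (go to 0, an L position)
n=5: W (go to 1, an L position)
n=6: W (go to 2, an L position)
n=7: W (go to 3, an L position)
n=8: W (go to 2, an L position)
n=9: W (go to 3, an L position)
n=10: L (options 6(W), 4(W) are all W)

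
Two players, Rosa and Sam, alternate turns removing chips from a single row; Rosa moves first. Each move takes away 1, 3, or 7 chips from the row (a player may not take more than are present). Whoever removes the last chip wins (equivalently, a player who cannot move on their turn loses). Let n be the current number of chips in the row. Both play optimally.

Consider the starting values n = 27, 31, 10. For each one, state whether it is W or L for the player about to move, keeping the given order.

Classify positions by backward induction: terminal positions (no move available) are L. From any other position, the mover wins iff some move reaches an L.
n=0: no move → L
n=1: W (go to 0, an L position)
n=2: L (sole option 1(W) is W)
n=3: W (go to 2, an L position)
n=4: L (options 3(W), 1(W) are all W)
n=5: W (go to 4, an L position)
n=6: L (options 5(W), 3(W) are all W)
n=7: W (go to 6, an L position)
n=8: L (options 7(W), 5(W), 1(W) are all W)
n=9: W (go to 8, an L position)
n=10: L (options 9(W), 7(W), 3(W) are all W)
n=11: W (go to 10, an L position)
n=12: L (options 11(W), 9(W), 5(W) are all W)
n=13: W (go to 12, an L position)
n=14: L (options 13(W), 11(W), 7(W) are all W)
n=15: W (go to 14, an L position)
n=16: L (options 15(W), 13(W), 9(W) are all W)
n=17: W (go to 16, an L position)
n=18: L (options 17(W), 15(W), 11(W) are all W)
n=19: W (go to 18, an L position)
n=20: L (options 19(W), 17(W), 13(W) are all W)
n=21: W (go to 20, an L position)
n=22: L (options 21(W), 19(W), 15(W) are all W)
n=23: W (go to 22, an L position)
n=24: L (options 23(W), 21(W), 17(W) are all W)
n=25: W (go to 24, an L position)
n=26: L (options 25(W), 23(W), 19(W) are all W)
n=27: W (go to 26, an L position)
n=28: L (options 27(W), 25(W), 21(W) are all W)
n=29: W (go to 28, an L position)
n=30: L (options 29(W), 27(W), 23(W) are all W)
n=31: W (go to 30, an L position)

27: W, 31: W, 10: L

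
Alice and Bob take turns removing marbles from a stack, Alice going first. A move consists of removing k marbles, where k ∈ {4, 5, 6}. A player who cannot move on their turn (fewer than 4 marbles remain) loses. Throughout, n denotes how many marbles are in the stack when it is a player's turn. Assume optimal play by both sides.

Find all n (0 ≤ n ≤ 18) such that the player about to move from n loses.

Label each position W (a win for the player to move) or L (a loss). A position with no legal move is L; any other position is W exactly when some move reaches an L, and L when every move reaches a W.
n=0: no move → L
n=1: no move → L
n=2: no move → L
n=3: no move → L
n=4: reaches L-position 0 → W
n=5: reaches L-position 1 → W
n=6: reaches L-position 2 → W
n=7: reaches L-position 3 → W
n=8: reaches L-position 3 → W
n=9: reaches L-position 3 → W
n=10: only reaches 6(W), 5(W), 4(W), all W → L
n=11: only reaches 7(W), 6(W), 5(W), all W → L
n=12: only reaches 8(W), 7(W), 6(W), all W → L
n=13: only reaches 9(W), 8(W), 7(W), all W → L
n=14: reaches L-position 10 → W
n=15: reaches L-position 11 → W
n=16: reaches L-position 12 → W
n=17: reaches L-position 13 → W
n=18: reaches L-position 13 → W
The losing starting values of n are exactly the entries labelled L in this table (8 of them).

0, 1, 2, 3, 10, 11, 12, 13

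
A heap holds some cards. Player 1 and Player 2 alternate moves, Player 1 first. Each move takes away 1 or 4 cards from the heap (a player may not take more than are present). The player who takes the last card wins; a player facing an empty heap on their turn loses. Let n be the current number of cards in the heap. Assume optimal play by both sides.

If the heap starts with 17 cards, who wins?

Use the standard recursion: the mover loses at a terminal position; elsewhere, the mover wins exactly when some move hands the opponent an L position.
n=0: no move → L
n=1: →0(L), so W
n=2: →1(W) only, which is W, so L
n=3: →2(L), so W
n=4: →0(L), so W
n=5: →4(W), 1(W) — all W, so L
n=6: →5(L), so W
n=7: →6(W), 3(W) — all W, so L
n=8: →7(L), so W
n=9: →5(L), so W
n=10: →9(W), 6(W) — all W, so L
n=11: →10(L), so W
n=12: →11(W), 8(W) — all W, so L
n=13: →12(L), so W
n=14: →10(L), so W
n=15: →14(W), 11(W) — all W, so L
n=16: →15(L), so W
n=17: →16(W), 13(W) — all W, so L
The starting position 17 is L: whatever Player 1 does, the opponent receives a W position.

Player 2 wins.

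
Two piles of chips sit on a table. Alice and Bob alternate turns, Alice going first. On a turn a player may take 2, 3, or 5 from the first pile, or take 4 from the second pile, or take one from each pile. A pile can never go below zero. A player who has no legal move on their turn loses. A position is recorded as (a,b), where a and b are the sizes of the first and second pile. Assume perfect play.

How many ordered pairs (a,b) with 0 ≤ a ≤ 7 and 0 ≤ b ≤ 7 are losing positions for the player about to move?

Positions with no move are L. A position that does have a move is losing for the player to move precisely when every available move leads to a winning position for the opponent. Fill in the labels:
Every move lowers a or b (never raises either), so fill the grid row by row in increasing a, and left to right within a row: each cell's successors are then already labelled.
      b=0  b=1  b=2  b=3  b=4  b=5  b=6  b=7
a=0:    L    L    L    L    W    W    W    W
a=1:    L    W    W    W    W    L    L    L
a=2:    W    W    W    W    L    L    W    W
a=3:    W    W    W    W    L    W    W    W
a=4:    W    L    L    L    W    W    W    W
a=5:    W    W    W    W    W    W    L    L
a=6:    W    W    W    W    W    W    W    W
a=7:    L    W    W    W    W    W    W    W
Cells with no legal move (terminal, hence L): (0,0), (0,1), (0,2), (0,3), (1,0).
The remaining L cells, each justified by listing all of its moves:
(1,5): only reaches (1,1)(W), (0,4)(W), all W → L
(1,6): only reaches (1,2)(W), (0,5)(W), all W → L
(1,7): only reaches (1,3)(W), (0,6)(W), all W → L
(2,4): only reaches (0,4)(W), (2,0)(W), (1,3)(W), all W → L
(2,5): only reaches (0,5)(W), (2,1)(W), (1,4)(W), all W → L
(3,4): only reaches (1,4)(W), (0,4)(W), (3,0)(W), (2,3)(W), all W → L
(4,1): only reaches (2,1)(W), (1,1)(W), (3,0)(W), all W → L
(4,2): only reaches (2,2)(W), (1,2)(W), (3,1)(W), all W → L
(4,3): only reaches (2,3)(W), (1,3)(W), (3,2)(W), all W → L
(5,6): only reaches (3,6)(W), (2,6)(W), (0,6)(W), (5,2)(W), (4,5)(W), all W → L
(5,7): only reaches (3,7)(W), (2,7)(W), (0,7)(W), (5,3)(W), (4,6)(W), all W → L
(7,0): only reaches (5,0)(W), (4,0)(W), (2,0)(W), all W → L
Every other cell has at least one move into one of the L cells above, so it is W.
L cells per row: a=0: 4, a=1: 4, a=2: 2, a=3: 1, a=4: 3, a=5: 2, a=6: 0, a=7: 1; total 17.

17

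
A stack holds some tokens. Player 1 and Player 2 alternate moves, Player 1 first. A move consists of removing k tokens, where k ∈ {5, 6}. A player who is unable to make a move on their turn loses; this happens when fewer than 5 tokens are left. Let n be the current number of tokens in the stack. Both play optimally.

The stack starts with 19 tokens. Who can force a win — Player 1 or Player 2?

Label each position W (a win for the player to move) or L (a loss). A position with no legal move is L; any other position is W exactly when some move reaches an L, and L when every move reaches a W.
n=0: no move → L
n=1: no move → L
n=2: no move → L
n=3: no move → L
n=4: no move → L
n=5: can move to 0, which is L ⇒ W
n=6: can move to 1, which is L ⇒ W
n=7: can move to 2, which is L ⇒ W
n=8: can move to 3, which is L ⇒ W
n=9: can move to 4, which is L ⇒ W
n=10: can move to 4, which is L ⇒ W
n=11: moves to 6(W), 5(W); every one is W ⇒ L
n=12: moves to 7(W), 6(W); every one is W ⇒ L
n=13: moves to 8(W), 7(W); every one is W ⇒ L
n=14: moves to 9(W), 8(W); every one is W ⇒ L
n=15: moves to 10(W), 9(W); every one is W ⇒ L
n=16: can move to 11, which is L ⇒ W
n=17: can move to 12, which is L ⇒ W
n=18: can move to 13, which is L ⇒ W
n=19: can move to 14, which is L ⇒ W
From 19 Player 1 can remove 5, leaving 14, reaching an L position.

Player 1 wins.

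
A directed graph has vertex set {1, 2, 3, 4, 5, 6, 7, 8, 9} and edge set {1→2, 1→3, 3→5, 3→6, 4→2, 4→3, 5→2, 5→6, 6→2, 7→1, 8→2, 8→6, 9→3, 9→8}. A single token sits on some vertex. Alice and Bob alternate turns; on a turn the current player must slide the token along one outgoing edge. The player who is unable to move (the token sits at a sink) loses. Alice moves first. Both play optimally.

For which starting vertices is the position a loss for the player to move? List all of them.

Compute win/loss labels from the base case upward. A position with no move is L. Any other position is W if it can reach an L in one move, else L.
Every edge goes from a vertex to one that appears earlier in the order 2, 6, 5, 3, 1, 7, 8, 9, 4, so processing vertices in that order labels each vertex after all of its successors.
2: no outgoing edge → L
6: →2(L), so W
5: →2(L), so W
3: →5(W), 6(W) — all W, so L
1: →3(L), so W
7: →1(W) only, which is W, so L
8: →2(L), so W
9: →3(L), so W
4: →3(L), so W
The losing starting vertices are exactly the entries labelled L in this table (3 of them).

2, 3, 7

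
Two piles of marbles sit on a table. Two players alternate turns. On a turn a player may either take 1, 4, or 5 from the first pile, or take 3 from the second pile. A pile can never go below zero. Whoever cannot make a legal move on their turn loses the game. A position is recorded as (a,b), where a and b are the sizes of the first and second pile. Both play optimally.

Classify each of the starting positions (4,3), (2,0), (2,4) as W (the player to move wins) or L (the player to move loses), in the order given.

Build the W/L table. Terminal = L. A non-terminal position is W if it has a move to some L; otherwise it is L.
No move ever increases a pile, so every position that can arise here has a ≤ 4 and b ≤ 4; it is enough to label the cells with 0 ≤ a ≤ 4 and 0 ≤ b ≤ 4.
Every move lowers a or b (never raises either), so fill the grid row by row in increasing a, and left to right within a row: each cell's successors are then already labelled.
      b=0  b=1  b=2  b=3  b=4
a=0:    L    L    L    W    W
a=1:    W    W    W    L    L
a=2:    L    L    L    W    W
a=3:    W    W    W    L    L
a=4:    W    W    W    W    W
Cells with no legal move (terminal, hence L): (0,0), (0,1), (0,2).
The remaining L cells, each justified by listing all of its moves:
(1,3): →(0,3)(W), (1,0)(W) — all W, so L
(1,4): →(0,4)(W), (1,1)(W) — all W, so L
(2,0): →(1,0)(W) only, which is W, so L
(2,1): →(1,1)(W) only, which is W, so L
(2,2): →(1,2)(W) only, which is W, so L
(3,3): →(2,3)(W), (3,0)(W) — all W, so L
(3,4): →(2,4)(W), (3,1)(W) — all W, so L
Every other cell has at least one move into one of the L cells above, so it is W.
(4,3): the move to (3,3) reaches an L cell, so W
(2,0): one of the L cells justified above, so L
(2,4): the move to (1,4) reaches an L cell, so W

(4,3): W, (2,0): L, (2,4): W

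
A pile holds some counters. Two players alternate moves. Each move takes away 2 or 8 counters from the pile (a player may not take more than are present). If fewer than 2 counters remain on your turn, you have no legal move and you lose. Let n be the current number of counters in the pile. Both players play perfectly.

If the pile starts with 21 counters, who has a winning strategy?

The second player wins.

Use the standard recursion: the mover loses at a terminal position; elsewhere, the mover wins exactly when some move hands the opponent an L position.
n=0: no move → L
n=1: no move → L
n=2: W (go to 0, an L position)
n=3: W (go to 1, an L position)
n=4: L (sole option 2(W) is W)
n=5: L (sole option 3(W) is W)
n=6: W (go to 4, an L position)
n=7: W (go to 5, an L position)
n=8: W (go to 0, an L position)
n=9: W (go to 1, an L position)
n=10: L (options 8(W), 2(W) are all W)
n=11: L (options 9(W), 3(W) are all W)
n=12: W (go to 10, an L position)
n=13: W (go to 11, an L position)
n=14: L (options 12(W), 6(W) are all W)
n=15: L (options 13(W), 7(W) are all W)
n=16: W (go to 14, an L position)
n=17: W (go to 15, an L position)
n=18: W (go to 10, an L position)
n=19: W (go to 11, an L position)
n=20: L (options 18(W), 12(W) are all W)
n=21: L (options 19(W), 13(W) are all W)
The starting position 21 is L: whatever the player to move does, the opponent receives a W position.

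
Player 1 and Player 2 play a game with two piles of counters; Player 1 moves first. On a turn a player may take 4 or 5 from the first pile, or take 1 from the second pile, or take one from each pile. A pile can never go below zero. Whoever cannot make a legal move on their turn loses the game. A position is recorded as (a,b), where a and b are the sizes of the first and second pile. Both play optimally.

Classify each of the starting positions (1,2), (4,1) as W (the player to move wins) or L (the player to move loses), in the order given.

(1,2): L, (4,1): W

Work bottom-up. With no move the player to move loses. Otherwise the position is W if at least one move leads to an L position for the opponent, and L if every move leads to a W.
No move ever increases a pile, so every position that can arise here has a ≤ 4 and b ≤ 2; it is enough to label the cells with 0 ≤ a ≤ 4 and 0 ≤ b ≤ 2.
Every move lowers a or b (never raises either), so fill the grid row by row in increasing a, and left to right within a row: each cell's successors are then already labelled.
      b=0  b=1  b=2
a=0:    L    W    L
a=1:    L    W    L
a=2:    L    W    L
a=3:    L    W    L
a=4:    W    W    W
Cells with no legal move (terminal, hence L): (0,0), (1,0), (2,0), (3,0).
The remaining L cells, each justified by listing all of its moves:
(0,2): →(0,1)(W) only, which is W, so L
(1,2): →(1,1)(W), (0,1)(W) — all W, so L
(2,2): →(2,1)(W), (1,1)(W) — all W, so L
(3,2): →(3,1)(W), (2,1)(W) — all W, so L
Every other cell has at least one move into one of the L cells above, so it is W.
(1,2): one of the L cells justified above, so L
(4,1): the move to (3,0) reaches an L cell, so W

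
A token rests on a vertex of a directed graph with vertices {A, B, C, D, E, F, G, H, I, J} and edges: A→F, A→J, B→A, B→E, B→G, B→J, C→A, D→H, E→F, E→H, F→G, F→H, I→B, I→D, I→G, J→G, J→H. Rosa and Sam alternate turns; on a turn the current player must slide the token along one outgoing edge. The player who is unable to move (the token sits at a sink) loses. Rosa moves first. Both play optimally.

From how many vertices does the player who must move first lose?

3

Build the W/L table. Terminal = L. A non-terminal position is W if it has a move to some L; otherwise it is L.
Every edge goes from a vertex to one that appears earlier in the order H, G, J, F, A, C, E, D, B, I, so processing vertices in that order labels each vertex after all of its successors.
H: no outgoing edge → L
G: no outgoing edge → L
J: W (go to G, an L position)
F: W (go to G, an L position)
A: L (options F(W), J(W) are all W)
C: W (go to A, an L position)
E: W (go to H, an L position)
D: W (go to H, an L position)
B: W (go to A, an L position)
I: W (go to G, an L position)
The L vertices are A, G, H; that is 3 in all.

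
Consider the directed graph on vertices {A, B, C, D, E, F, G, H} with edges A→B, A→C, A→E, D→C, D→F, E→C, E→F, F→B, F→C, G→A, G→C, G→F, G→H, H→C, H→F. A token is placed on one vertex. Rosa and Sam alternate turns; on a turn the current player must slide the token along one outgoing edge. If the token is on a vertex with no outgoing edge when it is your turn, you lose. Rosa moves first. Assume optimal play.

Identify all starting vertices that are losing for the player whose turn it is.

Work bottom-up. With no move the player to move loses. Otherwise the position is W if at least one move leads to an L position for the opponent, and L if every move leads to a W.
Every edge goes from a vertex to one that appears earlier in the order B, C, F, H, D, E, A, G, so processing vertices in that order labels each vertex after all of its successors.
B: no outgoing edge → L
C: no outgoing edge → L
F: →C(L), so W
H: →C(L), so W
D: →C(L), so W
E: →C(L), so W
A: →C(L), so W
G: →C(L), so W
Reading off the rows marked L gives the requested list; there are 2 such vertices.

B, C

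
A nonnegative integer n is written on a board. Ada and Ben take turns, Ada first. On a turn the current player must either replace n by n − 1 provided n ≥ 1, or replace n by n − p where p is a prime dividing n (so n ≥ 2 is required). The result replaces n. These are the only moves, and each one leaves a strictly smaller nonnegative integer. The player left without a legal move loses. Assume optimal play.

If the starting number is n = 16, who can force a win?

Classify positions by backward induction: terminal positions (no move available) are L. From any other position, the mover wins iff some move reaches an L.
n=0: no move → L
n=1: →0(L), so W
n=2: →0(L), so W
n=3: →0(L), so W
n=4: →2(W), 3(W) — all W, so L
n=5: →0(L), so W
n=6: →4(L), so W
n=7: →0(L), so W
n=8: →6(W), 7(W) — all W, so L
n=9: →8(L), so W
n=10: →8(L), so W
n=11: →0(L), so W
n=12: →9(W), 10(W), 11(W) — all W, so L
n=13: →0(L), so W
n=14: →12(L), so W
n=15: →12(L), so W
n=16: →14(W), 15(W) — all W, so L
The starting position 16 is L: whatever Ada does, the opponent receives a W position.

Ben wins.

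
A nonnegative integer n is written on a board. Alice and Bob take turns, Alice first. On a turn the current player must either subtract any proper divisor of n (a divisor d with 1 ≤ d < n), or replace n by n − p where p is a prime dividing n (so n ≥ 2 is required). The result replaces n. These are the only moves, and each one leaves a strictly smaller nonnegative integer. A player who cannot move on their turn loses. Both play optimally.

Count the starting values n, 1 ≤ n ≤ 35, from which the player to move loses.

8

Use the standard recursion: the mover loses at a terminal position; elsewhere, the mover wins exactly when some move hands the opponent an L position.
n=0: no move → L
n=1: no move → L
n=2: →0(L), so W
n=3: →0(L), so W
n=4: →2(W), 3(W) — all W, so L
n=5: →0(L), so W
n=6: →4(L), so W
n=7: →0(L), so W
n=8: →4(L), so W
n=9: →6(W), 8(W) — all W, so L
n=10: →9(L), so W
n=11: →0(L), so W
n=12: →9(L), so W
n=13: →0(L), so W
n=14: →7(W), 12(W), 13(W) — all W, so L
n=15: →14(L), so W
n=16: →14(L), so W
n=17: →0(L), so W
n=18: →9(L), so W
n=19: →0(L), so W
n=20: →10(W), 15(W), 16(W), 18(W), 19(W) — all W, so L
n=21: →14(L), so W
n=22: →20(L), so W
n=23: →0(L), so W
n=24: →20(L), so W
n=25: →20(L), so W
n=26: →13(W), 24(W), 25(W) — all W, so L
n=27: →26(L), so W
n=28: →14(L), so W
n=29: →0(L), so W
n=30: →20(L), so W
n=31: →0(L), so W
n=32: →16(W), 24(W), 28(W), 30(W), 31(W) — all W, so L
n=33: →32(L), so W
n=34: →32(L), so W
n=35: →28(W), 30(W), 34(W) — all W, so L
L entries with 1 ≤ n ≤ 35 (n=0 is outside the asked range and is not counted): n = 1, 4, 9, 14, 20, 26, 32, 35; that makes 8.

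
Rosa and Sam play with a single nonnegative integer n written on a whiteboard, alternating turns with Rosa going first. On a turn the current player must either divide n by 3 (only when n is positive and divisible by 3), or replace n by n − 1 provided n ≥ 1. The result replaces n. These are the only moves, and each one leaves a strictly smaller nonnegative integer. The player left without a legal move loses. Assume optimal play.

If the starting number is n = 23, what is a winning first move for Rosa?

Use the standard recursion: the mover loses at a terminal position; elsewhere, the mover wins exactly when some move hands the opponent an L position.
n=0: no move → L
n=1: can move to 0, which is L ⇒ W
n=2: the only move is to 1(W), a W ⇒ L
n=3: can move to 2, which is L ⇒ W
n=4: the only move is to 3(W), a W ⇒ L
n=5: can move to 4, which is L ⇒ W
n=6: can move to 2, which is L ⇒ W
n=7: the only move is to 6(W), a W ⇒ L
n=8: can move to 7, which is L ⇒ W
n=9: moves to 3(W), 8(W); every one is W ⇒ L
n=10: can move to 9, which is L ⇒ W
n=11: the only move is to 10(W), a W ⇒ L
n=12: can move to 4, which is L ⇒ W
n=13: the only move is to 12(W), a W ⇒ L
n=14: can move to 13, which is L ⇒ W
n=15: moves to 5(W), 14(W); every one is W ⇒ L
n=16: can move to 15, which is L ⇒ W
n=17: the only move is to 16(W), a W ⇒ L
n=18: can move to 17, which is L ⇒ W
n=19: the only move is to 18(W), a W ⇒ L
n=20: can move to 19, which is L ⇒ W
n=21: can move to 7, which is L ⇒ W
n=22: the only move is to 21(W), a W ⇒ L
n=23: can move to 22, which is L ⇒ W
From 23, the L positions reachable in one move are: 22.

Move to 22.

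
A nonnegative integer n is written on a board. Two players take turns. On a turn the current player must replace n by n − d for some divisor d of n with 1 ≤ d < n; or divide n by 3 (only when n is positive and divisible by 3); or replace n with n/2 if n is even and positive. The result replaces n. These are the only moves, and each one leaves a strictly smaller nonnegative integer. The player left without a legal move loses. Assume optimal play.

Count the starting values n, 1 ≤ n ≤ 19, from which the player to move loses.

Use the standard recursion: the mover loses at a terminal position; elsewhere, the mover wins exactly when some move hands the opponent an L position.
n=0: no move → L
n=1: no move → L
n=2: reaches L-position 1 → W
n=3: reaches L-position 1 → W
n=4: only reaches 2(W), 3(W), all W → L
n=5: reaches L-position 4 → W
n=6: reaches L-position 4 → W
n=7: only reaches 6(W), which is W → L
n=8: reaches L-position 4 → W
n=9: only reaches 3(W), 6(W), 8(W), all W → L
n=10: reaches L-position 9 → W
n=11: only reaches 10(W), which is W → L
n=12: reaches L-position 4 → W
n=13: only reaches 12(W), which is W → L
n=14: reaches L-position 7 → W
n=15: only reaches 5(W), 10(W), 12(W), 14(W), all W → L
n=16: reaches L-position 15 → W
n=17: only reaches 16(W), which is W → L
n=18: reaches L-position 9 → W
n=19: only reaches 18(W), which is W → L
L entries with 1 ≤ n ≤ 19 (n=0 is outside the asked range and is not counted): n = 1, 4, 7, 9, 11, 13, 15, 17, 19; that makes 9.

9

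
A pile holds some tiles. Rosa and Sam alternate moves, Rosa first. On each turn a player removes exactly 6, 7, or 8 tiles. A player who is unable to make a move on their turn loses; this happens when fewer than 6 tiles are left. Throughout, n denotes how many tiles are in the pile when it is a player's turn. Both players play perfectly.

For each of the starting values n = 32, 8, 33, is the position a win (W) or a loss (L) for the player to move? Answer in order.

32: L, 8: W, 33: L

Positions with no move are L. A position that does have a move is losing for the player to move precisely when every available move leads to a winning position for the opponent. Fill in the labels:
n=0: no move → L
n=1: no move → L
n=2: no move → L
n=3: no move → L
n=4: no move → L
n=5: no move → L
n=6: can move to 0, which is L ⇒ W
n=7: can move to 1, which is L ⇒ W
n=8: can move to 2, which is L ⇒ W
n=9: can move to 3, which is L ⇒ W
n=10: can move to 4, which is L ⇒ W
n=11: can move to 5, which is L ⇒ W
n=12: can move to 5, which is L ⇒ W
n=13: can move to 5, which is L ⇒ W
n=14: moves to 8(W), 7(W), 6(W); every one is W ⇒ L
n=15: moves to 9(W), 8(W), 7(W); every one is W ⇒ L
n=16: moves to 10(W), 9(W), 8(W); every one is W ⇒ L
n=17: moves to 11(W), 10(W), 9(W); every one is W ⇒ L
n=18: moves to 12(W), 11(W), 10(W); every one is W ⇒ L
n=19: moves to 13(W), 12(W), 11(W); every one is W ⇒ L
n=20: can move to 14, which is L ⇒ W
n=21: can move to 15, which is L ⇒ W
n=22: can move to 16, which is L ⇒ W
n=23: can move to 17, which is L ⇒ W
n=24: can move to 18, which is L ⇒ W
n=25: can move to 19, which is L ⇒ W
n=26: can move to 19, which is L ⇒ W
n=27: can move to 19, which is L ⇒ W
n=28: moves to 22(W), 21(W), 20(W); every one is W ⇒ L
n=29: moves to 23(W), 22(W), 21(W); every one is W ⇒ L
n=30: moves to 24(W), 23(W), 22(W); every one is W ⇒ L
n=31: moves to 25(W), 24(W), 23(W); every one is W ⇒ L
n=32: moves to 26(W), 25(W), 24(W); every one is W ⇒ L
n=33: moves to 27(W), 26(W), 25(W); every one is W ⇒ L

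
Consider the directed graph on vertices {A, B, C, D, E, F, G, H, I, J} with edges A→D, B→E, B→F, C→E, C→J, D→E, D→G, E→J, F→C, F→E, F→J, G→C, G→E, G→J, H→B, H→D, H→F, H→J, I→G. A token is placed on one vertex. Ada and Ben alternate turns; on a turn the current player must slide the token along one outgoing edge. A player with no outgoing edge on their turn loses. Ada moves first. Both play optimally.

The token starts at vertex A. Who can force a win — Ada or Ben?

Build the W/L table. Terminal = L. A non-terminal position is W if it has a move to some L; otherwise it is L.
Every edge goes from a vertex to one that appears earlier in the order J, E, C, F, B, G, D, H, A, I, so processing vertices in that order labels each vertex after all of its successors.
J: no outgoing edge → L
E: →J(L), so W
C: →J(L), so W
F: →J(L), so W
B: →F(W), E(W) — all W, so L
G: →J(L), so W
D: →G(W), E(W) — all W, so L
H: →D(L), so W
A: →D(L), so W
I: →G(W) only, which is W, so L
From A Ada can move to D, reaching an L position.

Ada wins.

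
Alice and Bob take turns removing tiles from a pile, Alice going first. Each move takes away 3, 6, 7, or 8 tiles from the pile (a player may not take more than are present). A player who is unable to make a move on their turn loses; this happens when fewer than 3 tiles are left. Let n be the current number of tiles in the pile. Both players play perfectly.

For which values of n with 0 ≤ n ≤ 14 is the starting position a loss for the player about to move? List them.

Label each position W (a win for the player to move) or L (a loss). A position with no legal move is L; any other position is W exactly when some move reaches an L, and L when every move reaches a W.
n=0: no move → L
n=1: no move → L
n=2: no move → L
n=3: can move to 0, which is L ⇒ W
n=4: can move to 1, which is L ⇒ W
n=5: can move to 2, which is L ⇒ W
n=6: can move to 0, which is L ⇒ W
n=7: can move to 1, which is L ⇒ W
n=8: can move to 2, which is L ⇒ W
n=9: can move to 2, which is L ⇒ W
n=10: can move to 2, which is L ⇒ W
n=11: moves to 8(W), 5(W), 4(W), 3(W); every one is W ⇒ L
n=12: moves to 9(W), 6(W), 5(W), 4(W); every one is W ⇒ L
n=13: moves to 10(W), 7(W), 6(W), 5(W); every one is W ⇒ L
n=14: can move to 11, which is L ⇒ W
The losing starting values of n are exactly the entries labelled L in this table (6 of them).

0, 1, 2, 11, 12, 13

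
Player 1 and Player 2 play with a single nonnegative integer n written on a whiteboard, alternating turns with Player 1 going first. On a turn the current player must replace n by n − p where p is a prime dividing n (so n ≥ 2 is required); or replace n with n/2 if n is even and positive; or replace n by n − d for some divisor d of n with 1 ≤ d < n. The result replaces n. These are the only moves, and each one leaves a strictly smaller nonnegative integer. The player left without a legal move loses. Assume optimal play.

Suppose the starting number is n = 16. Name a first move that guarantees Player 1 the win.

Move to 14.

Compute win/loss labels from the base case upward. A position with no move is L. Any other position is W if it can reach an L in one move, else L.
n=0: no move → L
n=1: no move → L
n=2: can move to 0, which is L ⇒ W
n=3: can move to 0, which is L ⇒ W
n=4: moves to 2(W), 3(W); every one is W ⇒ L
n=5: can move to 0, which is L ⇒ W
n=6: can move to 4, which is L ⇒ W
n=7: can move to 0, which is L ⇒ W
n=8: can move to 4, which is L ⇒ W
n=9: moves to 6(W), 8(W); every one is W ⇒ L
n=10: can move to 9, which is L ⇒ W
n=11: can move to 0, which is L ⇒ W
n=12: can move to 9, which is L ⇒ W
n=13: can move to 0, which is L ⇒ W
n=14: moves to 7(W), 12(W), 13(W); every one is W ⇒ L
n=15: can move to 14, which is L ⇒ W
n=16: can move to 14, which is L ⇒ W
From 16, the L positions reachable in one move are: 14.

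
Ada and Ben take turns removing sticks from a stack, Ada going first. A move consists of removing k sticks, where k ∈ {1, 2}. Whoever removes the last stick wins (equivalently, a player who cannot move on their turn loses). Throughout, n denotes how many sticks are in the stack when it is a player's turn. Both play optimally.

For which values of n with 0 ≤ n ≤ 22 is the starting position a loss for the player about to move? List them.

Use the standard recursion: the mover loses at a terminal position; elsewhere, the mover wins exactly when some move hands the opponent an L position.
n=0: no move → L
n=1: can move to 0, which is L ⇒ W
n=2: can move to 0, which is L ⇒ W
n=3: moves to 2(W), 1(W); every one is W ⇒ L
n=4: can move to 3, which is L ⇒ W
n=5: can move to 3, which is L ⇒ W
n=6: moves to 5(W), 4(W); every one is W ⇒ L
n=7: can move to 6, which is L ⇒ W
n=8: can move to 6, which is L ⇒ W
n=9: moves to 8(W), 7(W); every one is W ⇒ L
n=10: can move to 9, which is L ⇒ W
n=11: can move to 9, which is L ⇒ W
n=12: moves to 11(W), 10(W); every one is W ⇒ L
n=13: can move to 12, which is L ⇒ W
n=14: can move to 12, which is L ⇒ W
n=15: moves to 14(W), 13(W); every one is W ⇒ L
n=16: can move to 15, which is L ⇒ W
n=17: can move to 15, which is L ⇒ W
n=18: moves to 17(W), 16(W); every one is W ⇒ L
n=19: can move to 18, which is L ⇒ W
n=20: can move to 18, which is L ⇒ W
n=21: moves to 20(W), 19(W); every one is W ⇒ L
n=22: can move to 21, which is L ⇒ W
The losing starting values of n are exactly the entries labelled L in this table (8 of them).

0, 3, 6, 9, 12, 15, 18, 21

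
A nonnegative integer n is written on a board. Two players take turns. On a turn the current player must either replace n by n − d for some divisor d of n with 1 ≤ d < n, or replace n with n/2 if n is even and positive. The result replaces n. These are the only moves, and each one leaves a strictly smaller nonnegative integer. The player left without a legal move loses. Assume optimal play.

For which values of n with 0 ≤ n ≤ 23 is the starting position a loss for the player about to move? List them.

0, 1, 3, 5, 7, 9, 11, 13, 15, 17, 19, 21, 23

Use the standard recursion: the mover loses at a terminal position; elsewhere, the mover wins exactly when some move hands the opponent an L position.
n=0: no move → L
n=1: no move → L
n=2: W (go to 1, an L position)
n=3: L (sole option 2(W) is W)
n=4: W (go to 3, an L position)
n=5: L (sole option 4(W) is W)
n=6: W (go to 3, an L position)
n=7: L (sole option 6(W) is W)
n=8: W (go to 7, an L position)
n=9: L (options 6(W), 8(W) are all W)
n=10: W (go to 5, an L position)
n=11: L (sole option 10(W) is W)
n=12: W (go to 9, an L position)
n=13: L (sole option 12(W) is W)
n=14: W (go to 7, an L position)
n=15: L (options 10(W), 12(W), 14(W) are all W)
n=16: W (go to 15, an L position)
n=17: L (sole option 16(W) is W)
n=18: W (go to 9, an L position)
n=19: L (sole option 18(W) is W)
n=20: W (go to 15, an L position)
n=21: L (options 14(W), 18(W), 20(W) are all W)
n=22: W (go to 11, an L position)
n=23: L (sole option 22(W) is W)
Reading off the rows marked L gives the requested list; there are 13 such values of n.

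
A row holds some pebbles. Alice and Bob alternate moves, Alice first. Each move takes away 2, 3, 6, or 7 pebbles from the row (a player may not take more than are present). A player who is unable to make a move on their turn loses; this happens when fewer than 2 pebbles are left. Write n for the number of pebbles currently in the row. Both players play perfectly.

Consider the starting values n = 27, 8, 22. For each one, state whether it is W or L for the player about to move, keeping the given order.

27: L, 8: W, 22: W

Use the standard recursion: the mover loses at a terminal position; elsewhere, the mover wins exactly when some move hands the opponent an L position.
n=0: no move → L
n=1: no move → L
n=2: can move to 0, which is L ⇒ W
n=3: can move to 1, which is L ⇒ W
n=4: can move to 1, which is L ⇒ W
n=5: moves to 3(W), 2(W); every one is W ⇒ L
n=6: can move to 0, which is L ⇒ W
n=7: can move to 5, which is L ⇒ W
n=8: can move to 5, which is L ⇒ W
n=9: moves to 7(W), 6(W), 3(W), 2(W); every one is W ⇒ L
n=10: moves to 8(W), 7(W), 4(W), 3(W); every one is W ⇒ L
n=11: can move to 9, which is L ⇒ W
n=12: can move to 10, which is L ⇒ W
n=13: can move to 10, which is L ⇒ W
n=14: moves to 12(W), 11(W), 8(W), 7(W); every one is W ⇒ L
n=15: can move to 9, which is L ⇒ W
n=16: can move to 14, which is L ⇒ W
n=17: can move to 14, which is L ⇒ W
n=18: moves to 16(W), 15(W), 12(W), 11(W); every one is W ⇒ L
n=19: moves to 17(W), 16(W), 13(W), 12(W); every one is W ⇒ L
n=20: can move to 18, which is L ⇒ W
n=21: can move to 19, which is L ⇒ W
n=22: can move to 19, which is L ⇒ W
n=23: moves to 21(W), 20(W), 17(W), 16(W); every one is W ⇒ L
n=24: can move to 18, which is L ⇒ W
n=25: can move to 23, which is L ⇒ W
n=26: can move to 23, which is L ⇒ W
n=27: moves to 25(W), 24(W), 21(W), 20(W); every one is W ⇒ L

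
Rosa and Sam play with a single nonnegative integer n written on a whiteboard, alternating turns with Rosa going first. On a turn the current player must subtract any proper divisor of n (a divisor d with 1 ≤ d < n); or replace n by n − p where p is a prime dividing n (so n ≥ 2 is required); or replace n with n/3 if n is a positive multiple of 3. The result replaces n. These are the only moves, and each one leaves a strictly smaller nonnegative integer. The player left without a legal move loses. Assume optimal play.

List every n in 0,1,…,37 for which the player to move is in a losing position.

0, 1, 4, 9, 14, 20, 26, 32, 35

Build the W/L table. Terminal = L. A non-terminal position is W if it has a move to some L; otherwise it is L.
n=0: no move → L
n=1: no move → L
n=2: reaches L-position 0 → W
n=3: reaches L-position 0 → W
n=4: only reaches 2(W), 3(W), all W → L
n=5: reaches L-position 0 → W
n=6: reaches L-position 4 → W
n=7: reaches L-position 0 → W
n=8: reaches L-position 4 → W
n=9: only reaches 3(W), 6(W), 8(W), all W → L
n=10: reaches L-position 9 → W
n=11: reaches L-position 0 → W
n=12: reaches L-position 4 → W
n=13: reaches L-position 0 → W
n=14: only reaches 7(W), 12(W), 13(W), all W → L
n=15: reaches L-position 14 → W
n=16: reaches L-position 14 → W
n=17: reaches L-position 0 → W
n=18: reaches L-position 9 → W
n=19: reaches L-position 0 → W
n=20: only reaches 10(W), 15(W), 16(W), 18(W), 19(W), all W → L
n=21: reaches L-position 14 → W
n=22: reaches L-position 20 → W
n=23: reaches L-position 0 → W
n=24: reaches L-position 20 → W
n=25: reaches L-position 20 → W
n=26: only reaches 13(W), 24(W), 25(W), all W → L
n=27: reaches L-position 9 → W
n=28: reaches L-position 14 → W
n=29: reaches L-position 0 → W
n=30: reaches L-position 20 → W
n=31: reaches L-position 0 → W
n=32: only reaches 16(W), 24(W), 28(W), 30(W), 31(W), all W → L
n=33: reaches L-position 32 → W
n=34: reaches L-position 32 → W
n=35: only reaches 28(W), 30(W), 34(W), all W → L
n=36: reaches L-position 32 → W
n=37: reaches L-position 0 → W
Reading off the rows marked L gives the requested list; there are 9 such values of n.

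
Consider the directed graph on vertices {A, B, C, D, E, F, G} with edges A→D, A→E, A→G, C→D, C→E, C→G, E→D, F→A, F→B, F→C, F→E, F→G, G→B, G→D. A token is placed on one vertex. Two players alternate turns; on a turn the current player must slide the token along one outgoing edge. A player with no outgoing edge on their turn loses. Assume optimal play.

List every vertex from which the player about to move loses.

Label each position W (a win for the player to move) or L (a loss). A position with no legal move is L; any other position is W exactly when some move reaches an L, and L when every move reaches a W.
Every edge goes from a vertex to one that appears earlier in the order B, D, E, G, C, A, F, so processing vertices in that order labels each vertex after all of its successors.
B: no outgoing edge → L
D: no outgoing edge → L
E: can move to D, which is L ⇒ W
G: can move to D, which is L ⇒ W
C: can move to D, which is L ⇒ W
A: can move to D, which is L ⇒ W
F: can move to B, which is L ⇒ W
Reading off the rows marked L gives the requested list; there are 2 such vertices.

B, D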